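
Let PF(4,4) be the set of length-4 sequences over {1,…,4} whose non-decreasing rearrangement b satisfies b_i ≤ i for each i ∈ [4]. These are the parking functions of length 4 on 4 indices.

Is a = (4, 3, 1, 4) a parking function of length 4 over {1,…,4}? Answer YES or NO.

NO

Order a: b = (1, 3, 4, 4).
  b_1=1 ≤ 1
  b_2=3 > 2
  fails at i=2 ⇒ NO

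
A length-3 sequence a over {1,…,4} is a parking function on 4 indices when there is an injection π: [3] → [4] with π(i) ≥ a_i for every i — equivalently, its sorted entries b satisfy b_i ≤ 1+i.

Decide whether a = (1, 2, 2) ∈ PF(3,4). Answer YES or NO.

YES

Order a: b = (1, 2, 2).
  b_1=1 ≤ 2
  b_2=2 ≤ 3
  b_3=2 ≤ 4
All bounds hold ⇒ YES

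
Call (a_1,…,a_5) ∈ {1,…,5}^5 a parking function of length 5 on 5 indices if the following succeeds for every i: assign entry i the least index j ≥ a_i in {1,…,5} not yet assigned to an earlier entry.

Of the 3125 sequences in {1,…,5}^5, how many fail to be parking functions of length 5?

Count = (6−5)·6^(5−1) = 1·1296 = 1296 (Konheim–Weiss)
One tuple (5,5,4,4,2) → sorted (2,4,4,5,5): b_1=2>1, not a PF.
Total 3125; non-PF = 3125−1296 = 1829

1829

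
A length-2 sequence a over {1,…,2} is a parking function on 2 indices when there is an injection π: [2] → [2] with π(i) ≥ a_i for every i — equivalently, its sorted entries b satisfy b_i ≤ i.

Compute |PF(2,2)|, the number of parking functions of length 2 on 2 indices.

3

|PF(2,2)| = (3−2)·3^(2−1) = 1×3 = 3 (Pollak)
Check (1,2) → sorted (1,2): b_i ≤ i ∀i, a PF.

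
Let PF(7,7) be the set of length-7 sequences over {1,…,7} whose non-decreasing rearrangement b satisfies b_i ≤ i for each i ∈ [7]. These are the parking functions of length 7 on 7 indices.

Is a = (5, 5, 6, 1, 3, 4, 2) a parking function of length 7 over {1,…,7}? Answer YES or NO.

Rearranged: b = (1, 2, 3, 4, 5, 5, 6).
  b_1=1 ≤ 1
  b_2=2 ≤ 2
  b_3=3 ≤ 3
  b_4=4 ≤ 4
  b_5=5 ≤ 5
  b_6=5 ≤ 6
  b_7=6 ≤ 7
All bounds hold ⇒ YES

YES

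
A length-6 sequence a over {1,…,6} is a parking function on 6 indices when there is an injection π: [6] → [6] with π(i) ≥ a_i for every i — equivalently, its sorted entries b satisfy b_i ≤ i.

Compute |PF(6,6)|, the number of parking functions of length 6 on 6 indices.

16807

|PF(6,6)| = (6−6+1)·(6+1)^(6−1) = 1×16807 = 16807 [KW]
Example (1,5,1,2,3,2) → sorted (1,1,2,2,3,5): b_i ≤ i ∀i, a PF.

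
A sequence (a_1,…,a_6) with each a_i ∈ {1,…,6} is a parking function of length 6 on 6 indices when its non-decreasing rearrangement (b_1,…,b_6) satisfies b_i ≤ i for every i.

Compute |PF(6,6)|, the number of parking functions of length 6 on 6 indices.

16807

|PF(6,6)| = (6−6+1)·(6+1)^(6−1) = 1·16807 = 16807
Check (1,4,5,1,6,1) → sorted (1,1,1,4,5,6): b_i ≤ i ∀i, a PF.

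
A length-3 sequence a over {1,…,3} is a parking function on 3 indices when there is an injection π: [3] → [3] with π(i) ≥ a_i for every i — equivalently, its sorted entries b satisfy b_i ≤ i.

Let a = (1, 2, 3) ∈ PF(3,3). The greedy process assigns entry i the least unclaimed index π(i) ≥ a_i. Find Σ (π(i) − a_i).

0

Σπ(i) = 1+…+3 = 6; Σa = 1+2+3 = 6; disp = 6−6 = 0.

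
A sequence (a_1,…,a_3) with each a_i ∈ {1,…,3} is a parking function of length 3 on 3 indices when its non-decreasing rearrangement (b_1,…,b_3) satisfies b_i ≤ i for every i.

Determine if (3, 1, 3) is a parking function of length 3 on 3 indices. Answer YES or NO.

NO

Order a: b = (1, 3, 3).
  b_1=1 ≤ 1
  b_2=3 > 2
  fails at i=2 ⇒ NO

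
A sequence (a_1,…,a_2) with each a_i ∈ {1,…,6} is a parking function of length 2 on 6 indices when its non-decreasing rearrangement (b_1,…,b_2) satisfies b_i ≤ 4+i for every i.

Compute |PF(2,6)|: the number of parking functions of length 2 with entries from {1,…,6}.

35

|PF| = (7−2)·7^(2−1) = 5×7 = 35 (Konheim–Weiss)
Check (1,2) → sorted (1,2): b_i ≤ 4+i ∀i, a PF.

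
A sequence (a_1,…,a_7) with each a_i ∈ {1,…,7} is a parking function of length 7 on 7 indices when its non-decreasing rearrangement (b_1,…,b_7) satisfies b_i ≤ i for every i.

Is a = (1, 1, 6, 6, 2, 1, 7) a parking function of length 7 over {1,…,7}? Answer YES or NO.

Order a: b = (1, 1, 1, 2, 6, 6, 7).
  b_1=1 ≤ 1
  b_2=1 ≤ 2
  b_3=1 ≤ 3
  b_4=2 ≤ 4
  b_5=6 > 5
  fails at i=5 ⇒ NO

NO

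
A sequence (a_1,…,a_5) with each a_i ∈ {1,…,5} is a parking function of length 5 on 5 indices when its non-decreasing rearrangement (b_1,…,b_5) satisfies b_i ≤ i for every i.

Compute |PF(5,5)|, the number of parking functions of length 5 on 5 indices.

1296

|PF| = 1·6^4 = 1 · 1296 = 1296 [KW]
One tuple (5,1,1,3,4) → sorted (1,1,3,4,5): b_i ≤ i ∀i, a PF.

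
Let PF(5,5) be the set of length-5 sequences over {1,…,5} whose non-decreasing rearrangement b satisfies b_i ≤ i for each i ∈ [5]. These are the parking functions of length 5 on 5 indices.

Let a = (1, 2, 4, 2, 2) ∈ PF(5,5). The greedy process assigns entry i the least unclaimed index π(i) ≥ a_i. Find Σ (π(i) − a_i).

Σπ = 15 ({1..5} each once); Σa = 1+2+4+2+2 = 11; disp = 15−11 = 4.

4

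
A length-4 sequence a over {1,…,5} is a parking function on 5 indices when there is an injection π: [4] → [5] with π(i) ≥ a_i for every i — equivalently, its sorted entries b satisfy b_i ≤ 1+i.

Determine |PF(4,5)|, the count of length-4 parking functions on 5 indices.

Count = (5−4+1)·(5+1)^(4−1) = 2·216 = 432 (Pollak)
E.g. (4,5,2,2) → sorted (2,2,4,5): b_i ≤ 1+i ∀i, a PF.

432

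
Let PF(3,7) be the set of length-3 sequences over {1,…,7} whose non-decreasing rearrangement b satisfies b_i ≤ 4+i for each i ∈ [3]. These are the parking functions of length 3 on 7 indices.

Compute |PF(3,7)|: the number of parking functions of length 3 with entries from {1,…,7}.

320

Count = (7−3+1)·(7+1)^(3−1) = 5×64 = 320 (Konheim–Weiss)
E.g. (4,3,2) → sorted (2,3,4): b_i ≤ 4+i ∀i, a PF.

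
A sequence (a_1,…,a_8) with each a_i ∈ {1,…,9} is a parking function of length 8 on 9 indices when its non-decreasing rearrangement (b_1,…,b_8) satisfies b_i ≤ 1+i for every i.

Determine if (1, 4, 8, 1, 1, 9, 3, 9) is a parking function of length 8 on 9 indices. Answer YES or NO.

NO

Order a: b = (1, 1, 1, 3, 4, 8, 9, 9).
  b_1=1 ≤ 2
  b_2=1 ≤ 3
  b_3=1 ≤ 4
  b_4=3 ≤ 5
  b_5=4 ≤ 6
  b_6=8 > 7
  fails at i=6 ⇒ NO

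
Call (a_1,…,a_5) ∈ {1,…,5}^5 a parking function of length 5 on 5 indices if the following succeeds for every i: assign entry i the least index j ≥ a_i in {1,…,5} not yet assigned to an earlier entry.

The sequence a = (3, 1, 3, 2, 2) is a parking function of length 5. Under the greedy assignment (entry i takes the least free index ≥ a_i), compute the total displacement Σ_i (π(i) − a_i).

Σπ(i) = 1+…+5 = 15; Σa = 3+1+3+2+2 = 11; disp = 15−11 = 4.

4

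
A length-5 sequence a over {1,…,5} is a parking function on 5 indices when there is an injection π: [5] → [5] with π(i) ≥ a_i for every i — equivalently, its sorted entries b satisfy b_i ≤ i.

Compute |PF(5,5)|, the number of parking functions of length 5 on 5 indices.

Count = (5−5+1)·(5+1)^(5−1) = 1 · 1296 = 1296
Example (2,1,2,3,3) → sorted (1,2,2,3,3): b_i ≤ i ∀i, a PF.

1296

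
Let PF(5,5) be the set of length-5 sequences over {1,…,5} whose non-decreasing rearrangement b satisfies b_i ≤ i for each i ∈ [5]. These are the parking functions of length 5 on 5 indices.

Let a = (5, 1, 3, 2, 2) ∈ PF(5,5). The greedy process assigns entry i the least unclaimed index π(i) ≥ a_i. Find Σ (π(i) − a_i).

Σπ = 5·6/2 = 15 (π permutes [5]); Σa = 5+1+3+2+2 = 13; disp = 15−13 = 2.

2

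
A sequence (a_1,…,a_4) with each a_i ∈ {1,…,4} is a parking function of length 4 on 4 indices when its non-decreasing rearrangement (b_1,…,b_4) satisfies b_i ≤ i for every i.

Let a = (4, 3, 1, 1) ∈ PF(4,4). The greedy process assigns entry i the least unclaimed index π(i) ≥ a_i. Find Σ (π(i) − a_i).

1

Σπ = 10 ({1..4} each once); Σa = 4+3+1+1 = 9; disp = 10−9 = 1.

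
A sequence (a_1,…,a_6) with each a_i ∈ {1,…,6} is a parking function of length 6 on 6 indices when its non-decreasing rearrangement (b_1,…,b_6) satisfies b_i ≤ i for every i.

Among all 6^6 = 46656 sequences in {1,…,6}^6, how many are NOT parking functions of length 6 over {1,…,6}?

Count = (7−6)·7^(6−1) = 1×16807 = 16807
Example (4,3,4,3,3,3) → sorted (3,3,3,3,4,4): b_1=3>1, not a PF.
So 46656 − 16807 = 29849 fail.

29849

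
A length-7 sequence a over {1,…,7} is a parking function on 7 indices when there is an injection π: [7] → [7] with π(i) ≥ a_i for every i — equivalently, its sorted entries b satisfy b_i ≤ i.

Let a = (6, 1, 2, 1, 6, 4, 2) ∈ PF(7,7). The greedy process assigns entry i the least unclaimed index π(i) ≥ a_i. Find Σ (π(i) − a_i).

Σπ(i) = 1+…+7 = 28; Σa = 6+1+2+1+6+4+2 = 22; disp = 28−22 = 6.

6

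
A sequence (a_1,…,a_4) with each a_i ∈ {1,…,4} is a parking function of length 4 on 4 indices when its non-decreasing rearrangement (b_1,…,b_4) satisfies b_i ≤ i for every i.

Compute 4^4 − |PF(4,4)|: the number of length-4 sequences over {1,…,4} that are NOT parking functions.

131

#PF = (4−4+1)·(4+1)^(4−1) = 1 · 125 = 125 (Konheim–Weiss)
One tuple (3,4,4,4) → sorted (3,4,4,4): b_1=3>1, not a PF.
Total 256; non-PF = 256−125 = 131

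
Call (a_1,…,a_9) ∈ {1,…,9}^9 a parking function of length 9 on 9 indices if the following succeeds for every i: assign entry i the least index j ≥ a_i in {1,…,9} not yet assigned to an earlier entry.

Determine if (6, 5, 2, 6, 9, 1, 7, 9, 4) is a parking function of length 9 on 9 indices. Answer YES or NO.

NO

Order a: b = (1, 2, 4, 5, 6, 6, 7, 9, 9).
  b_1=1 ≤ 1
  b_2=2 ≤ 2
  b_3=4 > 3
  fails at i=3 ⇒ NO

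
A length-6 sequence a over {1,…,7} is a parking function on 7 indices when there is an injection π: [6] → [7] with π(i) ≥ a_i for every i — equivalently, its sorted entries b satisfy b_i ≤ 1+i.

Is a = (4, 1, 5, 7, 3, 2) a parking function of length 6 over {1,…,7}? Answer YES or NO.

Order a: b = (1, 2, 3, 4, 5, 7).
  b_1=1 ≤ 2
  b_2=2 ≤ 3
  b_3=3 ≤ 4
  b_4=4 ≤ 5
  b_5=5 ≤ 6
  b_6=7 ≤ 7
All bounds hold ⇒ YES

YES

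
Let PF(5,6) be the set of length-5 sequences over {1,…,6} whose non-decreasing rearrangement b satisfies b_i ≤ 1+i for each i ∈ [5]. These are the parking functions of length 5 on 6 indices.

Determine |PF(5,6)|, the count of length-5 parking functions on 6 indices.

|PF| = (7−5)·7^(5−1) = 2·2401 = 4802 (Konheim–Weiss)
One tuple (2,4,4,6,3) → sorted (2,3,4,4,6): b_i ≤ 1+i ∀i, a PF.

4802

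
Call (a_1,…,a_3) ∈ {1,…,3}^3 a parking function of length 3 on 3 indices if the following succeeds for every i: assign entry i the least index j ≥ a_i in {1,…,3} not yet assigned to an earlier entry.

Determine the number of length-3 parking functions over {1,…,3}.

16

Count = (4−3)·4^(3−1) = 1 · 16 = 16 (Pollak)
E.g. (1,2,3) → sorted (1,2,3): b_i ≤ i ∀i, a PF.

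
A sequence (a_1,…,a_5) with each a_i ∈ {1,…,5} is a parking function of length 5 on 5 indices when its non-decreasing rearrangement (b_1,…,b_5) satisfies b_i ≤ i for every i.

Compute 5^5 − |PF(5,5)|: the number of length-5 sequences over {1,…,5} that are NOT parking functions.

1829

|PF| = 1·6^4 = 1×1296 = 1296 [KW]
One tuple (5,1,3,5,5) → sorted (1,3,5,5,5): b_2=3>2, not a PF.
5^5 − 1296 = 3125 − 1296 = 1829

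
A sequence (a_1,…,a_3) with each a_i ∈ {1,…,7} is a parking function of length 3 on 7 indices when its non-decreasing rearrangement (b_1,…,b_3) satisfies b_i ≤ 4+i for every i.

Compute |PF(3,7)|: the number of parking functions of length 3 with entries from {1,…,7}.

320

|PF| = (7−3+1)·(7+1)^(3−1) = 5×64 = 320 [KW]
Check (7,1,4) → sorted (1,4,7): b_i ≤ 4+i ∀i, a PF.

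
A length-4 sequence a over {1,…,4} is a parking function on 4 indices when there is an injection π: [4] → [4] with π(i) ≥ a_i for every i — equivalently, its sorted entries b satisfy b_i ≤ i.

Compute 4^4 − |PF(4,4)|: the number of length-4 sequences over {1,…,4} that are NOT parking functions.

131

Count = (4−4+1)·(4+1)^(4−1) = 1×125 = 125 (Pollak)
Check (4,4,3,4) → sorted (3,4,4,4): b_1=3>1, not a PF.
Total 256; non-PF = 256−125 = 131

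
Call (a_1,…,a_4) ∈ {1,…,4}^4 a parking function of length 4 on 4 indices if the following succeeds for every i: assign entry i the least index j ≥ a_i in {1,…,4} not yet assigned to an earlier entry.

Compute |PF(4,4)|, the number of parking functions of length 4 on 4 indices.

#PF = (4−4+1)·(4+1)^(4−1) = 1 · 125 = 125 (Konheim–Weiss)
Check (1,2,4,2) → sorted (1,2,2,4): b_i ≤ i ∀i, a PF.

125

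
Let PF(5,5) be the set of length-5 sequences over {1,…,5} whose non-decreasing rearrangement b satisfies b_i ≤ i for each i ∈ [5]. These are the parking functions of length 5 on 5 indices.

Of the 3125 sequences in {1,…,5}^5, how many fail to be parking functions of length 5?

1829

|PF(5,5)| = (6−5)·6^(5−1) = 1×1296 = 1296 (Konheim–Weiss)
Check (4,5,1,5,3) → sorted (1,3,4,5,5): b_2=3>2, not a PF.
So 3125 − 1296 = 1829 fail.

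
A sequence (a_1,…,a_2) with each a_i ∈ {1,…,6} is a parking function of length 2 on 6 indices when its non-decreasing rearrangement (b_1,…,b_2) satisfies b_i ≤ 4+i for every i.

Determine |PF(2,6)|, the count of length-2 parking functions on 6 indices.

#PF = 5·7^1 = 5·7 = 35 (Pollak)
One tuple (2,6) → sorted (2,6): b_i ≤ 4+i ∀i, a PF.

35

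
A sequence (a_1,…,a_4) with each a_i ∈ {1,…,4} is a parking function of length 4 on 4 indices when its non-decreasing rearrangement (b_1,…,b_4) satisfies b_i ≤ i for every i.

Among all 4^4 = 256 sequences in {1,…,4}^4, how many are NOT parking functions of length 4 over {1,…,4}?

131

Count = (5−4)·5^(4−1) = 1·125 = 125 [KW]
One tuple (3,2,3,3) → sorted (2,3,3,3): b_1=2>1, not a PF.
So 256 − 125 = 131 fail.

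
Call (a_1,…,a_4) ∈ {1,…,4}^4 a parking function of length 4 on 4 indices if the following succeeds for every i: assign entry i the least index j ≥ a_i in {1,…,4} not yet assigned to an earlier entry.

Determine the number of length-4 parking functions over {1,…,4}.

Count = (4+1−4)·(4+1)^{4−1} = 1·125 = 125 (Pollak)
E.g. (2,4,1,1) → sorted (1,1,2,4): b_i ≤ i ∀i, a PF.

125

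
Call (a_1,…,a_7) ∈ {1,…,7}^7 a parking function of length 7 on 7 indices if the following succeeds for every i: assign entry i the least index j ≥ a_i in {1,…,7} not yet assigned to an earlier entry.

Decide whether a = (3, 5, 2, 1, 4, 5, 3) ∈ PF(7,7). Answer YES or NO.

Order a: b = (1, 2, 3, 3, 4, 5, 5).
  b_1=1 ≤ 1
  b_2=2 ≤ 2
  b_3=3 ≤ 3
  b_4=3 ≤ 4
  b_5=4 ≤ 5
  b_6=5 ≤ 6
  b_7=5 ≤ 7
All bounds hold ⇒ YES

YES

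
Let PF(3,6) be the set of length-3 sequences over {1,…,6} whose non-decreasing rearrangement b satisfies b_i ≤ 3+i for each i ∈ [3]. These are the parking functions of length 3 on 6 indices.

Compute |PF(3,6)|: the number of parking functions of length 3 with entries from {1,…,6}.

196

|PF(3,6)| = (6+1−3)·(6+1)^{3−1} = 4·49 = 196 (Pollak)
Example (2,2,1) → sorted (1,2,2): b_i ≤ 3+i ∀i, a PF.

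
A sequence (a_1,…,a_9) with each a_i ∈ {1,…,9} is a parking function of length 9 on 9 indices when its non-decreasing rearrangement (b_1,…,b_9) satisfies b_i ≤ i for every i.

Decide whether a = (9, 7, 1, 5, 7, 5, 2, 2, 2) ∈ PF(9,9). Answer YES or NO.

YES

Rearranged: b = (1, 2, 2, 2, 5, 5, 7, 7, 9).
  b_1=1 ≤ 1
  b_2=2 ≤ 2
  b_3=2 ≤ 3
  b_4=2 ≤ 4
  b_5=5 ≤ 5
  b_6=5 ≤ 6
  b_7=7 ≤ 7
  b_8=7 ≤ 8
  b_9=9 ≤ 9
All bounds hold ⇒ YES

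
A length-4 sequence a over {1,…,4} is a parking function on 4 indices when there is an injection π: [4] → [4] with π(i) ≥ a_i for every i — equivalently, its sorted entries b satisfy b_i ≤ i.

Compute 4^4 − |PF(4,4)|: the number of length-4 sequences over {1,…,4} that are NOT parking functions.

131

#PF = (4−4+1)·(4+1)^(4−1) = 1×125 = 125 (Pollak)
One tuple (3,4,2,4) → sorted (2,3,4,4): b_1=2>1, not a PF.
4^4 − 125 = 256 − 125 = 131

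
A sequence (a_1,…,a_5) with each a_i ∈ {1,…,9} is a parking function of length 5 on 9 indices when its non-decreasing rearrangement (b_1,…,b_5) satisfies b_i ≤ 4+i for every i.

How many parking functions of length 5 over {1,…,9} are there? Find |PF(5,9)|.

50000

|PF| = (9−5+1)·(9+1)^(5−1) = 5·10000 = 50000 (Konheim–Weiss)
Check (5,3,2,7,4) → sorted (2,3,4,5,7): b_i ≤ 4+i ∀i, a PF.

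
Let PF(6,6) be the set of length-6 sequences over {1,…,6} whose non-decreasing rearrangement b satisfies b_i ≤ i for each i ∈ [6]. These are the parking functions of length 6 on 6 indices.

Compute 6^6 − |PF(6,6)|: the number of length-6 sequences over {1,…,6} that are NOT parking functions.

#PF = (6−6+1)·(6+1)^(6−1) = 1 · 16807 = 16807 (Konheim–Weiss)
E.g. (6,5,4,6,6,5) → sorted (4,5,5,6,6,6): b_1=4>1, not a PF.
So 46656 − 16807 = 29849 fail.

29849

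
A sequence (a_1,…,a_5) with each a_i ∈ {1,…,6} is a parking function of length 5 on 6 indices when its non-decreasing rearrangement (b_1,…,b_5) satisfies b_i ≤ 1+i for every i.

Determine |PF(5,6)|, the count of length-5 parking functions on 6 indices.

4802

Count = (7−5)·7^(5−1) = 2×2401 = 4802 [KW]
Example (4,4,2,3,1) → sorted (1,2,3,4,4): b_i ≤ 1+i ∀i, a PF.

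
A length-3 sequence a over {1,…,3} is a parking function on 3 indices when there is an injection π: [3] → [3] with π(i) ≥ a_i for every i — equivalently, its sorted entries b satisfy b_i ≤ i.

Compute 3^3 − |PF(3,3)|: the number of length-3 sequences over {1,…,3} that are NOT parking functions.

11

Count = 1·4^2 = 1·16 = 16 [KW]
Check (3,2,3) → sorted (2,3,3): b_1=2>1, not a PF.
Total 27; non-PF = 27−16 = 11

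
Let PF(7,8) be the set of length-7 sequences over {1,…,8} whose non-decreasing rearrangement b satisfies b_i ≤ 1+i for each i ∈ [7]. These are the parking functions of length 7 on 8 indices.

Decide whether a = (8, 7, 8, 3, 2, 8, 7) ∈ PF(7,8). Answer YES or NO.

Rearranged: b = (2, 3, 7, 7, 8, 8, 8).
  b_1=2 ≤ 2
  b_2=3 ≤ 3
  b_3=7 > 4
  fails at i=3 ⇒ NO

NO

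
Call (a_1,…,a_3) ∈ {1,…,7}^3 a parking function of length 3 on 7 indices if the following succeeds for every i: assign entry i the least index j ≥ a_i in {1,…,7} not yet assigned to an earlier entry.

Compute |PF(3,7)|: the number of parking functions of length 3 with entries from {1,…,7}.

320

|PF(3,7)| = 5·8^2 = 5·64 = 320
Check (4,1,2) → sorted (1,2,4): b_i ≤ 4+i ∀i, a PF.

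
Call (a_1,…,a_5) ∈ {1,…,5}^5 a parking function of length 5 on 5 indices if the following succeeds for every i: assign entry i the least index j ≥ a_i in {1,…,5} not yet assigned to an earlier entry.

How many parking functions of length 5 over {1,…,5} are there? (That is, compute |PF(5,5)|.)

|PF| = 1·6^4 = 1 · 1296 = 1296 (Konheim–Weiss)
Check (1,5,4,2,1) → sorted (1,1,2,4,5): b_i ≤ i ∀i, a PF.

1296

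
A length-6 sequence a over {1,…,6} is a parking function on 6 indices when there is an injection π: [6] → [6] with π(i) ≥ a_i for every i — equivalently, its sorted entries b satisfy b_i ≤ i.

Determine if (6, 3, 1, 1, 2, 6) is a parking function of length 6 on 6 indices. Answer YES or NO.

Order a: b = (1, 1, 2, 3, 6, 6).
  b_1=1 ≤ 1
  b_2=1 ≤ 2
  b_3=2 ≤ 3
  b_4=3 ≤ 4
  b_5=6 > 5
  fails at i=5 ⇒ NO

NO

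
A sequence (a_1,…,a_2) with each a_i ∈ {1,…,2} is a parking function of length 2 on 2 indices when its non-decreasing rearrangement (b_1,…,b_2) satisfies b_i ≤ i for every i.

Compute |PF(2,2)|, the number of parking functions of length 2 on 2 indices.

Count = (2−2+1)·(2+1)^(2−1) = 1·3 = 3
Check (1,1) → sorted (1,1): b_i ≤ i ∀i, a PF.

3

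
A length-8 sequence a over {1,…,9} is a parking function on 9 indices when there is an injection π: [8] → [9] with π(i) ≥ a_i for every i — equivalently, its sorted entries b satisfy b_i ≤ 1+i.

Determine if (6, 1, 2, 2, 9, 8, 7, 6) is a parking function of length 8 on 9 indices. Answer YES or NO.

Sorted: b = (1, 2, 2, 6, 6, 7, 8, 9).
  b_1=1 ≤ 2
  b_2=2 ≤ 3
  b_3=2 ≤ 4
  b_4=6 > 5
  fails at i=4 ⇒ NO

NO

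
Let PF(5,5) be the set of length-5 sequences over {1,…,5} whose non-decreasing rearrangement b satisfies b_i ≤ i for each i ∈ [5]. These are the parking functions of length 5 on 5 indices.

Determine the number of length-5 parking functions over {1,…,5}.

1296

Count = (6−5)·6^(5−1) = 1×1296 = 1296 [KW]
Check (3,5,1,1,4) → sorted (1,1,3,4,5): b_i ≤ i ∀i, a PF.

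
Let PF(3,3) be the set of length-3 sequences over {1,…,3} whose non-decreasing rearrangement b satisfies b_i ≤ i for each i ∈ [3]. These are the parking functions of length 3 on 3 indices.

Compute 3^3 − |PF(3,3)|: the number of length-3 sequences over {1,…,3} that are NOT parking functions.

#PF = 1·4^2 = 1·16 = 16 [KW]
E.g. (3,3,2) → sorted (2,3,3): b_1=2>1, not a PF.
Total 27; non-PF = 27−16 = 11

11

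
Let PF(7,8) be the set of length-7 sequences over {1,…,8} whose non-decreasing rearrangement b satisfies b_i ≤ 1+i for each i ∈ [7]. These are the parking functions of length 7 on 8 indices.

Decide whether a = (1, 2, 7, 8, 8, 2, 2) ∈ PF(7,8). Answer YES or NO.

NO

Order a: b = (1, 2, 2, 2, 7, 8, 8).
  b_1=1 ≤ 2
  b_2=2 ≤ 3
  b_3=2 ≤ 4
  b_4=2 ≤ 5
  b_5=7 > 6
  fails at i=5 ⇒ NO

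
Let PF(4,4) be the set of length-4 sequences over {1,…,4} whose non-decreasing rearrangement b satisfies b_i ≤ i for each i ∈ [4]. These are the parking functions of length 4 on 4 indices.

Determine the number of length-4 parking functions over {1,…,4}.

Count = (4+1−4)·(4+1)^{4−1} = 1 · 125 = 125 (Pollak)
One tuple (1,1,1,4) → sorted (1,1,1,4): b_i ≤ i ∀i, a PF.

125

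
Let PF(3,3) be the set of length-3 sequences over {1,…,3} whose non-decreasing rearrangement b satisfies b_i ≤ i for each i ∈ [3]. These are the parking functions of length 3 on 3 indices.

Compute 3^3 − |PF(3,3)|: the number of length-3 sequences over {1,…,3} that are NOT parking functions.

11

|PF(3,3)| = (4−3)·4^(3−1) = 1·16 = 16
One tuple (3,3,3) → sorted (3,3,3): b_1=3>1, not a PF.
3^3 − 16 = 27 − 16 = 11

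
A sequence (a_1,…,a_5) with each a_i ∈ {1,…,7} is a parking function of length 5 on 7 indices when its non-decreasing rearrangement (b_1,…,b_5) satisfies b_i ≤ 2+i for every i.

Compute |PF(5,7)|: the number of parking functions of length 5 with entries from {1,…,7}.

Count = (8−5)·8^(5−1) = 3 · 4096 = 12288 (Pollak)
E.g. (4,5,1,7,1) → sorted (1,1,4,5,7): b_i ≤ 2+i ∀i, a PF.

12288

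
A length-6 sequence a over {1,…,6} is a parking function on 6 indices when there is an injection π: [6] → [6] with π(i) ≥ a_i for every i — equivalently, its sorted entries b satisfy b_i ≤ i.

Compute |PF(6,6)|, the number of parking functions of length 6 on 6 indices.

16807

Count = 1·7^5 = 1 · 16807 = 16807 (Konheim–Weiss)
Example (1,3,6,1,1,2) → sorted (1,1,1,2,3,6): b_i ≤ i ∀i, a PF.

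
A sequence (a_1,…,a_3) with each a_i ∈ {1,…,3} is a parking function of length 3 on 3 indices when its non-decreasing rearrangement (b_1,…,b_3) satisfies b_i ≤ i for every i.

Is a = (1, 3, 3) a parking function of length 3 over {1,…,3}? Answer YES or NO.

NO

Order a: b = (1, 3, 3).
  b_1=1 ≤ 1
  b_2=3 > 2
  fails at i=2 ⇒ NO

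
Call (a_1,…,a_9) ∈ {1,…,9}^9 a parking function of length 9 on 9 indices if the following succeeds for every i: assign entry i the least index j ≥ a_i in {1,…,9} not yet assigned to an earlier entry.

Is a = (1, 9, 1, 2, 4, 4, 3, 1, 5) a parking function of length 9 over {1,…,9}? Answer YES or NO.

YES

Sorted: b = (1, 1, 1, 2, 3, 4, 4, 5, 9).
  b_1=1 ≤ 1
  b_2=1 ≤ 2
  b_3=1 ≤ 3
  b_4=2 ≤ 4
  b_5=3 ≤ 5
  b_6=4 ≤ 6
  b_7=4 ≤ 7
  b_8=5 ≤ 8
  b_9=9 ≤ 9
All bounds hold ⇒ YES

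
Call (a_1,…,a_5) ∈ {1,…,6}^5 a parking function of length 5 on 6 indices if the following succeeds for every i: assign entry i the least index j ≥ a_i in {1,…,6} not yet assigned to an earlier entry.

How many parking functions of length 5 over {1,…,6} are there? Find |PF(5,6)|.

|PF(5,6)| = (7−5)·7^(5−1) = 2 · 2401 = 4802 (Pollak)
E.g. (1,3,3,3,4) → sorted (1,3,3,3,4): b_i ≤ 1+i ∀i, a PF.

4802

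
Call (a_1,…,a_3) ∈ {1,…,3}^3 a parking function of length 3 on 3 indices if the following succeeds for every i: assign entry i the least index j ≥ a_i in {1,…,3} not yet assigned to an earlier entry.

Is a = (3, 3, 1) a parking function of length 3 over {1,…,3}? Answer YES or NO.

Order a: b = (1, 3, 3).
  b_1=1 ≤ 1
  b_2=3 > 2
  fails at i=2 ⇒ NO

NO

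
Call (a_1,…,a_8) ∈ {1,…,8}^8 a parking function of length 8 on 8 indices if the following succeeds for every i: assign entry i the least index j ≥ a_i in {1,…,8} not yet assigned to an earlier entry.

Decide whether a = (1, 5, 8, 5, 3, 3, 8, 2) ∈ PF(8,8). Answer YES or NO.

Order a: b = (1, 2, 3, 3, 5, 5, 8, 8).
  b_1=1 ≤ 1
  b_2=2 ≤ 2
  b_3=3 ≤ 3
  b_4=3 ≤ 4
  b_5=5 ≤ 5
  b_6=5 ≤ 6
  b_7=8 > 7
  fails at i=7 ⇒ NO

NO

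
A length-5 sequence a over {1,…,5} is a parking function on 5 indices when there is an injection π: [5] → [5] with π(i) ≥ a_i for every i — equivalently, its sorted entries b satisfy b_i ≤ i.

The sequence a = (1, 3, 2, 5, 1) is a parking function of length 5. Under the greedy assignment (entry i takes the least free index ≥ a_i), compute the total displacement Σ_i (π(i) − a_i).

3

Σπ = 15 ({1..5} each once); Σa = 1+3+2+5+1 = 12; disp = 15−12 = 3.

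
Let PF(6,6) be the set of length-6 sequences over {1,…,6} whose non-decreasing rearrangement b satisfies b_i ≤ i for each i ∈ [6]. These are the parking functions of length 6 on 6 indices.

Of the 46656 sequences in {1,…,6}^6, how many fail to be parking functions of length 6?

#PF = (6−6+1)·(6+1)^(6−1) = 1 · 16807 = 16807 [KW]
Example (6,5,3,3,6,6) → sorted (3,3,5,6,6,6): b_1=3>1, not a PF.
Total 46656; non-PF = 46656−16807 = 29849

29849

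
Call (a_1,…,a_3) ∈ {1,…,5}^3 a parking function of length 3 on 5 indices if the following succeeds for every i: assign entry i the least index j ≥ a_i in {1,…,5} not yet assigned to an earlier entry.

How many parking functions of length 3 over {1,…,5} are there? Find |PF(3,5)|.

108

Count = (5−3+1)·(5+1)^(3−1) = 3×36 = 108 [KW]
One tuple (2,3,5) → sorted (2,3,5): b_i ≤ 2+i ∀i, a PF.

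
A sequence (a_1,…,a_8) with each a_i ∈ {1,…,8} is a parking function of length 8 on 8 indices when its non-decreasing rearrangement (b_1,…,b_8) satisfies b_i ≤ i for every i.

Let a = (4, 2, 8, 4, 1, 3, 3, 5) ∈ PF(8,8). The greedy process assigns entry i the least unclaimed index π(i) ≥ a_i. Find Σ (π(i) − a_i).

Σπ = 36 ({1..8} each once); Σa = 4+2+8+4+1+3+3+5 = 30; disp = 36−30 = 6.

6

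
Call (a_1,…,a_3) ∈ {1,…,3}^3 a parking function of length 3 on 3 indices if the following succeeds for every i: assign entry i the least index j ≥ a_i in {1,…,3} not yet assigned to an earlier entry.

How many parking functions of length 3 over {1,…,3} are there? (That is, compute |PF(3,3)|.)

|PF(3,3)| = (3−3+1)·(3+1)^(3−1) = 1·16 = 16 (Pollak)
E.g. (2,1,2) → sorted (1,2,2): b_i ≤ i ∀i, a PF.

16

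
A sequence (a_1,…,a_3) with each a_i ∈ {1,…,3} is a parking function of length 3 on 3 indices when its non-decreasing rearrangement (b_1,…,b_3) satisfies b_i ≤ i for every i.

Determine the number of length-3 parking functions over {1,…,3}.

16

Count = (4−3)·4^(3−1) = 1 · 16 = 16
Check (1,1,3) → sorted (1,1,3): b_i ≤ i ∀i, a PF.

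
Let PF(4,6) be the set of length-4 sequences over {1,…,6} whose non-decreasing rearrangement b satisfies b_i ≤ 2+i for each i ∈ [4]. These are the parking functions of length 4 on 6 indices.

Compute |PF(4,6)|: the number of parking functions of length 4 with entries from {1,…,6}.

1029

|PF| = (7−4)·7^(4−1) = 3·343 = 1029 (Konheim–Weiss)
Example (2,2,2,2) → sorted (2,2,2,2): b_i ≤ 2+i ∀i, a PF.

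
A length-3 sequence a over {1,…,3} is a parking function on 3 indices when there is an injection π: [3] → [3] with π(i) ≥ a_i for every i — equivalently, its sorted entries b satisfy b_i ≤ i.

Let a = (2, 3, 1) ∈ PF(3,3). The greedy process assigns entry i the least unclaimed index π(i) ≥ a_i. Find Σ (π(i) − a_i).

Σπ = 3·4/2 = 6 (π permutes [3]); Σa = 2+3+1 = 6; disp = 6−6 = 0.

0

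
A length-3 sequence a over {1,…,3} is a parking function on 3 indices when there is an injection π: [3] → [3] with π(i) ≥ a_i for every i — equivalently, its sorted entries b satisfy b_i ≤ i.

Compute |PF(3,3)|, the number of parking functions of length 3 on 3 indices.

Count = 1·4^2 = 1×16 = 16
One tuple (1,1,1) → sorted (1,1,1): b_i ≤ i ∀i, a PF.

16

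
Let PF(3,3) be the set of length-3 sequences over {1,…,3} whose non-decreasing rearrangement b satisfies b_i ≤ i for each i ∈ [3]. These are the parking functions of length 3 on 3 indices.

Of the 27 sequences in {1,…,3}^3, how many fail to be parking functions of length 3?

11

#PF = (3−3+1)·(3+1)^(3−1) = 1·16 = 16 (Konheim–Weiss)
Check (2,2,2) → sorted (2,2,2): b_1=2>1, not a PF.
Total 27; non-PF = 27−16 = 11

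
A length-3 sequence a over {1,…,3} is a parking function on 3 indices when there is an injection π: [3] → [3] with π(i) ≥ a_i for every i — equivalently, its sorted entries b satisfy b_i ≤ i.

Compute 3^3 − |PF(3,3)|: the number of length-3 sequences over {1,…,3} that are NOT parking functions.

11

|PF| = (3+1−3)·(3+1)^{3−1} = 1·16 = 16
One tuple (3,2,3) → sorted (2,3,3): b_1=2>1, not a PF.
Total 27; non-PF = 27−16 = 11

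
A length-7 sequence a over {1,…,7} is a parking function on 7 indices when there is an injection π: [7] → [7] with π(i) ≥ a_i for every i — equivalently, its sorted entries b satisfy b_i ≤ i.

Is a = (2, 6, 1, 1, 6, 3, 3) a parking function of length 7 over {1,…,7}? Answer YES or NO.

Sorted: b = (1, 1, 2, 3, 3, 6, 6).
  b_1=1 ≤ 1
  b_2=1 ≤ 2
  b_3=2 ≤ 3
  b_4=3 ≤ 4
  b_5=3 ≤ 5
  b_6=6 ≤ 6
  b_7=6 ≤ 7
All bounds hold ⇒ YES

YES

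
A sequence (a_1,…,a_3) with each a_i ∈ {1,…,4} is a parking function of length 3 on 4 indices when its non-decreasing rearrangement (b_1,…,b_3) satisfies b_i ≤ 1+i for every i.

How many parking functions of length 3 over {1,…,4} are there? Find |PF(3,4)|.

50

Count = (4−3+1)·(4+1)^(3−1) = 2·25 = 50 (Pollak)
Example (3,4,2) → sorted (2,3,4): b_i ≤ 1+i ∀i, a PF.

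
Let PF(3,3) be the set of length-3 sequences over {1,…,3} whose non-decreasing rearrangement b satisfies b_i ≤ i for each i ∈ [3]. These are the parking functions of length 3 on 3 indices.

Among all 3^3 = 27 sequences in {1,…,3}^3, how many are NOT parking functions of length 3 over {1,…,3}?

|PF| = (3−3+1)·(3+1)^(3−1) = 1 · 16 = 16
E.g. (3,3,1) → sorted (1,3,3): b_2=3>2, not a PF.
3^3 − 16 = 27 − 16 = 11

11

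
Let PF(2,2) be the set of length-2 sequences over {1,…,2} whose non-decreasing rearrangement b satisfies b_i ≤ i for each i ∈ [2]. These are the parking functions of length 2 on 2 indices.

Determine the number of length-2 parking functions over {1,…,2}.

|PF| = (3−2)·3^(2−1) = 1·3 = 3 (Pollak)
Check (1,1) → sorted (1,1): b_i ≤ i ∀i, a PF.

3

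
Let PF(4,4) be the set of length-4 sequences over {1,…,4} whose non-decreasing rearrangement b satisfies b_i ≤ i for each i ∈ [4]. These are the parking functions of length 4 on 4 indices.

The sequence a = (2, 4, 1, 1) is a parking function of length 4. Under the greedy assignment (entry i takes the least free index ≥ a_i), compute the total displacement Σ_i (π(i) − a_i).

Σπ(i) = 1+…+4 = 10; Σa = 2+4+1+1 = 8; disp = 10−8 = 2.

2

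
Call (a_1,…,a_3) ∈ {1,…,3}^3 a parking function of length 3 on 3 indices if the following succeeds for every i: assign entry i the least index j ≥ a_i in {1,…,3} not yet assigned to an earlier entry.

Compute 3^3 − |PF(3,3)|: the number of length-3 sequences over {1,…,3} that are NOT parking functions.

11

#PF = (4−3)·4^(3−1) = 1·16 = 16 (Pollak)
One tuple (2,2,2) → sorted (2,2,2): b_1=2>1, not a PF.
So 27 − 16 = 11 fail.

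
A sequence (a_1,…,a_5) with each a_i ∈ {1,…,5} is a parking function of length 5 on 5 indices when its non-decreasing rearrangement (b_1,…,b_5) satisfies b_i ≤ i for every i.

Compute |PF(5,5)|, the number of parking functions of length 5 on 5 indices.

1296

Count = (5+1−5)·(5+1)^{5−1} = 1·1296 = 1296 (Pollak)
Check (4,2,1,5,1) → sorted (1,1,2,4,5): b_i ≤ i ∀i, a PF.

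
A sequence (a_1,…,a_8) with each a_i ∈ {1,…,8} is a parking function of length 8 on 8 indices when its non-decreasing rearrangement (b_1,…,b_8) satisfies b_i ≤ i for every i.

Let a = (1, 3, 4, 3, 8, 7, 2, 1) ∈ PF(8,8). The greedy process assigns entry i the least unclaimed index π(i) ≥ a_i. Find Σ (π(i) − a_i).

Σπ(i) = 1+…+8 = 36; Σa = 1+3+4+3+8+7+2+1 = 29; disp = 36−29 = 7.

7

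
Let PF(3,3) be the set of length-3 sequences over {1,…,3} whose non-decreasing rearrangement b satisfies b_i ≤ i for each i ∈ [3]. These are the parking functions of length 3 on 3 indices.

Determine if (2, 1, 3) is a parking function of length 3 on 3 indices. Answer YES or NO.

YES

Order a: b = (1, 2, 3).
  b_1=1 ≤ 1
  b_2=2 ≤ 2
  b_3=3 ≤ 3
All bounds hold ⇒ YES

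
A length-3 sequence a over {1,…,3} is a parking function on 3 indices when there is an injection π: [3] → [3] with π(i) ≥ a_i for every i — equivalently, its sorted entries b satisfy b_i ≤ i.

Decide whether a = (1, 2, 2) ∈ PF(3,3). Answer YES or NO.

YES

Order a: b = (1, 2, 2).
  b_1=1 ≤ 1
  b_2=2 ≤ 2
  b_3=2 ≤ 3
All bounds hold ⇒ YES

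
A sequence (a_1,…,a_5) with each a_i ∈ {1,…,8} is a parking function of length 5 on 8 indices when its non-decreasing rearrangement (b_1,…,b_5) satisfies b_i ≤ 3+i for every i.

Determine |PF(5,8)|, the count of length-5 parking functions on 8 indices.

26244

|PF| = 4·9^4 = 4·6561 = 26244
One tuple (4,6,6,2,4) → sorted (2,4,4,6,6): b_i ≤ 3+i ∀i, a PF.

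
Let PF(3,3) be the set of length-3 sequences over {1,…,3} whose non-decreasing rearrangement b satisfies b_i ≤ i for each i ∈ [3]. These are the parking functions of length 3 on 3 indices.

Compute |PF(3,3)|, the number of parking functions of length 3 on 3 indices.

16

#PF = (3+1−3)·(3+1)^{3−1} = 1·16 = 16
E.g. (1,1,1) → sorted (1,1,1): b_i ≤ i ∀i, a PF.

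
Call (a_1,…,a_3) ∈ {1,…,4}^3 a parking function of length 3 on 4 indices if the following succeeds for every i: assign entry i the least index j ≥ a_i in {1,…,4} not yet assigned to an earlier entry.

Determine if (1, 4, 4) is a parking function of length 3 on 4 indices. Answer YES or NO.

NO

Sorted: b = (1, 4, 4).
  b_1=1 ≤ 2
  b_2=4 > 3
  fails at i=2 ⇒ NO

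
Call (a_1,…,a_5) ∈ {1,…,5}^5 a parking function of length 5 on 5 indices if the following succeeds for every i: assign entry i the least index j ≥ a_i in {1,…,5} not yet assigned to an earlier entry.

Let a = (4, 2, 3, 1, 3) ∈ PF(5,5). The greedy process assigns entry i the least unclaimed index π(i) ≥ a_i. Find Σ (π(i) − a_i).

2

Σπ = 5·6/2 = 15 (π permutes [5]); Σa = 4+2+3+1+3 = 13; disp = 15−13 = 2.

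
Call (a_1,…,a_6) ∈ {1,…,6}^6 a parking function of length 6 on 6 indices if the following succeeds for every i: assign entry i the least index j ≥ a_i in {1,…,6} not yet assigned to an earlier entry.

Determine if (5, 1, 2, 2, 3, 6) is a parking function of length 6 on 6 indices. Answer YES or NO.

YES

Rearranged: b = (1, 2, 2, 3, 5, 6).
  b_1=1 ≤ 1
  b_2=2 ≤ 2
  b_3=2 ≤ 3
  b_4=3 ≤ 4
  b_5=5 ≤ 5
  b_6=6 ≤ 6
All bounds hold ⇒ YES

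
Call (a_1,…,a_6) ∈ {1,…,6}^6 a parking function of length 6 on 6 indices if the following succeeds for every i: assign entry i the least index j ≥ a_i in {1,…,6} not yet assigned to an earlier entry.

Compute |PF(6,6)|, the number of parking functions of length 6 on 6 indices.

16807

|PF| = (6+1−6)·(6+1)^{6−1} = 1 · 16807 = 16807 (Pollak)
Example (3,3,2,6,1,2) → sorted (1,2,2,3,3,6): b_i ≤ i ∀i, a PF.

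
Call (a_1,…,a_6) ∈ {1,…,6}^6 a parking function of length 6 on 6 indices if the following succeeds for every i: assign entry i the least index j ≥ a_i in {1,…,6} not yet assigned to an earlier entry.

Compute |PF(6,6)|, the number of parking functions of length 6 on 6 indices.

16807

Count = (6+1−6)·(6+1)^{6−1} = 1×16807 = 16807
Check (2,2,2,3,3,1) → sorted (1,2,2,2,3,3): b_i ≤ i ∀i, a PF.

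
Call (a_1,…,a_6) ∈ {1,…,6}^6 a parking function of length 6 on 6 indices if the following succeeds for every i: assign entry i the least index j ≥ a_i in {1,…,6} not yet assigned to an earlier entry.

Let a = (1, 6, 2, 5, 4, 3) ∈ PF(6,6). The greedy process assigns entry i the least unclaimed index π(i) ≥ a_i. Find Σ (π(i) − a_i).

0

Σπ = 21 ({1..6} each once); Σa = 1+6+2+5+4+3 = 21; disp = 21−21 = 0.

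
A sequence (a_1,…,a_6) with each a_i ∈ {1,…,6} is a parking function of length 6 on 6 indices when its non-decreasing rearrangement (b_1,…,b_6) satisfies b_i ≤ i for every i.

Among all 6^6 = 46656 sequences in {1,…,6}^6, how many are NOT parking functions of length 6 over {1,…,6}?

Count = (6−6+1)·(6+1)^(6−1) = 1×16807 = 16807 (Konheim–Weiss)
Check (4,1,3,6,1,6) → sorted (1,1,3,4,6,6): b_5=6>5, not a PF.
6^6 − 16807 = 46656 − 16807 = 29849

29849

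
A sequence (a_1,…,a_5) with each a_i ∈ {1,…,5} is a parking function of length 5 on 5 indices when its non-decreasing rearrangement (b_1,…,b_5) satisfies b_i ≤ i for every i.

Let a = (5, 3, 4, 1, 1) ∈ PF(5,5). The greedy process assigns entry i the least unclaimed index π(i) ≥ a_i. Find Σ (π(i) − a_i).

Σπ(i) = 1+…+5 = 15; Σa = 5+3+4+1+1 = 14; disp = 15−14 = 1.

1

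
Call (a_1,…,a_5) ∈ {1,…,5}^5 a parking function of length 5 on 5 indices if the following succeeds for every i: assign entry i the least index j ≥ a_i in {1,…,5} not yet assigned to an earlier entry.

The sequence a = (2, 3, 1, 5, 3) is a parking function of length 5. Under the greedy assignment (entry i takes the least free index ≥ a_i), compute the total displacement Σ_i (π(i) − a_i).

Σπ = 15 ({1..5} each once); Σa = 2+3+1+5+3 = 14; disp = 15−14 = 1.

1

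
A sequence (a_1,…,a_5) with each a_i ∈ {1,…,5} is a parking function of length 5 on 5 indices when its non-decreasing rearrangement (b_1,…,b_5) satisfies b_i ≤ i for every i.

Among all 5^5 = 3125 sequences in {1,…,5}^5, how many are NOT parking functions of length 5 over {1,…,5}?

#PF = (5+1−5)·(5+1)^{5−1} = 1 · 1296 = 1296 (Konheim–Weiss)
Example (5,5,5,4,2) → sorted (2,4,5,5,5): b_1=2>1, not a PF.
5^5 − 1296 = 3125 − 1296 = 1829

1829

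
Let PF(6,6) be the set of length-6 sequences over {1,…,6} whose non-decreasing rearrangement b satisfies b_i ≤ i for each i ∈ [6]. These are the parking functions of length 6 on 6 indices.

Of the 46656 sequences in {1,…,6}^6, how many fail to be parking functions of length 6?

29849

|PF(6,6)| = 1·7^5 = 1 · 16807 = 16807 [KW]
Check (6,6,4,6,5,4) → sorted (4,4,5,6,6,6): b_1=4>1, not a PF.
6^6 − 16807 = 46656 − 16807 = 29849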